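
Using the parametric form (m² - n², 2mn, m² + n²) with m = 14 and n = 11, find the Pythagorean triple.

a = m² - n² = 196 - 121 = 75
b = 2mn = 2·14·11 = 308
c = m² + n² = 196 + 121 = 317
Verify: 75² + 308² = 5625 + 94864 = 100489 = 317² ✓

(75, 308, 317)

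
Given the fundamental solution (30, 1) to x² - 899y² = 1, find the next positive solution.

Solutions to x² - Dy² = 1 are generated by powers of (x₀ + y₀√D).
The next solution satisfies x₁ + y₁√899 = (x₀ + y₀√899)², giving:
x₁ = x₀² + 899y₀² = 30² + 899·1² = 900 + 899 = 1799
y₁ = 2x₀y₀ = 2·30·1 = 60

Verify: 1799² - 899·60² = 3236401 - 3236400 = 1 ✓

x = 1799, y = 60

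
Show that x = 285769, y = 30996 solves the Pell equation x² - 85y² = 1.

Compute x² = 285769² = 81663921361
Compute 85y² = 85·30996² = 85·960752016 = 81663921360
x² - 85y² = 81663921361 - 81663921360 = 1
Since this equals 1, (285769, 30996) is a solution.

Yes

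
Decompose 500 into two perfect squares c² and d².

We need to find integers c, d > 0 such that c² + d² = 500.
Trying c = 4: d² = 500 - 4² = 500 - 16 = 484
d = 22
Check: 4² + 22² = 16 + 484 = 500 ✓

500 = 4² + 22²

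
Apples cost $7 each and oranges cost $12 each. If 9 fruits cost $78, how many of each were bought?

Let a = apples, o = oranges.
a + o = 9
7a + 12o = 78
Substitute o = 9 - a:
7a + 12(9 - a) = 78
(7 - 12)a = 78 - 108
-5a = -30
a = 6, o = 9 - 6 = 3

Apples: 6, Oranges: 3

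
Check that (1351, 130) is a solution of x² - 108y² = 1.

Compute x² = 1351² = 1825201
Compute 108y² = 108·130² = 108·16900 = 1825200
x² - 108y² = 1825201 - 1825200 = 1
Since this equals 1, (1351, 130) is a solution.

Yes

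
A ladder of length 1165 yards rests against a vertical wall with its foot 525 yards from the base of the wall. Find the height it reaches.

The ladder, wall, and ground form a right triangle with hypotenuse 1165 and one leg 525.
By the Pythagorean theorem: h² = 1165² - 525² = 1357225 - 275625 = 1081600
h = √1081600 = 1040 yards

1040 yards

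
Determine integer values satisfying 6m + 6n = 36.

Step 1: Check solvability.
gcd(6, 6) = 6
Since 6 divides 36, solutions exist.

Step 2: Apply extended Euclidean algorithm to find gcd.
We find integers such that 6*x0 + 6*y0 = 6

Step 3: Scale the particular solution.
Multiply by 36/6 = 6:
m = 0, n = 6

Step 4: Verify.
6*(0) + 6*(6) = 36 = 36 ✓

m = 0, n = 6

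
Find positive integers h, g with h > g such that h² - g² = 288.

Factor: h² - g² = (h+g)(h-g) = 288.
We need two factors of 288 with the same parity.
Use h+g = 144 and h-g = 2 (product 144·2 = 288).
Adding: 2h = 146, so h = 73.
Subtracting: 2g = 142, so g = 71.
Check: 73² - 71² = 5329 - 5041 = 288 ✓

h = 73, g = 71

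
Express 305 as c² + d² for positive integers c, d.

We need to find integers c, d > 0 such that c² + d² = 305.
Trying c = 4: d² = 305 - 4² = 305 - 16 = 289
d = 17
Check: 4² + 17² = 16 + 289 = 305 ✓

305 = 4² + 17²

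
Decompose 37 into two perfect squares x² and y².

We need to find integers x, y > 0 such that x² + y² = 37.
Trying x = 1: y² = 37 - 1² = 37 - 1 = 36
y = 6
Check: 1² + 6² = 1 + 36 = 37 ✓

37 = 1² + 6²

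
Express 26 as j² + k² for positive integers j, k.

We need to find integers j, k > 0 such that j² + k² = 26.
Trying j = 1: k² = 26 - 1² = 26 - 1 = 25
k = 5
Check: 1² + 5² = 1 + 25 = 26 ✓

26 = 1² + 5²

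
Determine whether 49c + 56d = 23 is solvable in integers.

Step 1: Compute gcd(49, 56).
gcd(49, 56) = 7

Step 2: Check divisibility.
Does 7 divide 23? 23 = 7 x 3 + 2, so no.

By the theorem on linear Diophantine equations, 49c + 56d = 23 has integer solutions if and only if gcd(49, 56) divides 23. Since 7 does not divide 23, no solutions exist.

No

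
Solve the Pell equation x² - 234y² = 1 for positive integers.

We seek the smallest positive integers (x, y) with x² - 234y² = 1, i.e., x² = 234y² + 1.
Try successive y values:
y = 1: x² = 234·1² + 1 = 235, not a perfect square
y = 2: x² = 234·2² + 1 = 937, not a perfect square
y = 3: x² = 234·3² + 1 = 2107, not a perfect square
... continuing the search (or via continued fractions) ...
y = 340: x² = 234·340² + 1 = 27050401, x = 5201 ✓

Verify: 5201² - 234·340² = 27050401 - 27050400 = 1 ✓

x = 5201, y = 340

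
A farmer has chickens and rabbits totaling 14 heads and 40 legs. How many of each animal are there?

Let c = chickens, r = rabbits.
Heads: c + r = 14
Legs: 2c + 4r = 40
From the first equation, c = 14 - r. Substitute:
2(14 - r) + 4r = 40
28 + 2r = 40
r = (40 - 28)/2 = 6
c = 14 - 6 = 8

Chickens: 8, Rabbits: 6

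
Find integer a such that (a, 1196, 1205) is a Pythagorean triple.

a² = c² - b² = 1205² - 1196² = 1452025 - 1430416 = 21609
a = sqrt(21609) = 147

147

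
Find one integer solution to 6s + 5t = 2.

Step 1: Check solvability.
gcd(6, 5) = 1
Since 1 divides 2, solutions exist.

Step 2: Apply extended Euclidean algorithm to find gcd.
We find integers such that 6*x0 + 5*y0 = 1

Step 3: Scale the particular solution.
Multiply by 2/1 = 2:
s = 2, t = -2

Step 4: Verify.
6*(2) + 5*(-2) = 2 = 2 ✓

s = 2, t = -2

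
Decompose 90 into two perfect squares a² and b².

We need to find integers a, b > 0 such that a² + b² = 90.
Trying a = 3: b² = 90 - 3² = 90 - 9 = 81
b = 9
Check: 3² + 9² = 9 + 81 = 90 ✓

90 = 3² + 9²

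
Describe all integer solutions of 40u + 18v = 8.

Step 1: Compute gcd(40, 18) = 2.
Since 2 divides 8, solutions exist.

Step 2: Find a particular solution using extended Euclidean algorithm.
We get u₀ = -16, v₀ = 36.
Check: 40*-16 + 18*36 = 8 = 8 ✓

Step 3: Write the general solution.
u = -16 + (18/2)t = -16 + 9t
v = 36 - (40/2)t = 36 - 20t
for any integer t.

u = -16 + 9t, v = 36 - 20t for integer t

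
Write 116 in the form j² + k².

We need to find integers j, k > 0 such that j² + k² = 116.
Trying j = 4: k² = 116 - 4² = 116 - 16 = 100
k = 10
Check: 4² + 10² = 16 + 100 = 116 ✓

116 = 4² + 10²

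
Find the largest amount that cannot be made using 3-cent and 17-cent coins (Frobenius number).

For two coprime denominations a and b, the Frobenius number (largest value not representable as a non-negative combination) is ab - a - b.
Here gcd(3, 17) = 1, so they are coprime.
F(3, 17) = 3·17 - 3 - 17 = 51 - 20 = 31

31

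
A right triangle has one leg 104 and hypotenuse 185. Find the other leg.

a² = c² - b² = 34225 - 10816 = 23409
a = 153

153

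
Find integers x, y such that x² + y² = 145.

We need to find integers x, y > 0 such that x² + y² = 145.
Trying x = 1: y² = 145 - 1² = 145 - 1 = 144
y = 12
Check: 1² + 12² = 1 + 144 = 145 ✓

145 = 1² + 12²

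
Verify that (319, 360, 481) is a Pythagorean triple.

Compute a² + b²:
319² + 360² = 101761 + 129600 = 231361
Compute c²:
481² = 231361
Since 231361 = 231361, it is a Pythagorean triple.

Yes, it is a Pythagorean triple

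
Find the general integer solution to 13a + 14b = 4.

Step 1: Compute gcd(13, 14) = 1.
Since 1 divides 4, solutions exist.

Step 2: Find a particular solution using extended Euclidean algorithm.
We get a₀ = -4, b₀ = 4.
Check: 13*-4 + 14*4 = 4 = 4 ✓

Step 3: Write the general solution.
a = -4 + (14/1)t = -4 + 14t
b = 4 - (13/1)t = 4 - 13t
for any integer t.

a = -4 + 14t, b = 4 - 13t for integer t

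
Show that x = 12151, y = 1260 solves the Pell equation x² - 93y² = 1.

Compute x² = 12151² = 147646801
Compute 93y² = 93·1260² = 93·1587600 = 147646800
x² - 93y² = 147646801 - 147646800 = 1
Since this equals 1, (12151, 1260) is a solution.

Yes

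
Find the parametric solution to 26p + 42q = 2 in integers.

Step 1: Compute gcd(26, 42) = 2.
Since 2 divides 2, solutions exist.

Step 2: Find a particular solution using extended Euclidean algorithm.
We get p₀ = -8, q₀ = 5.
Check: 26*-8 + 42*5 = 2 = 2 ✓

Step 3: Write the general solution.
p = -8 + (42/2)t = -8 + 21t
q = 5 - (26/2)t = 5 - 13t
for any integer t.

p = -8 + 21t, q = 5 - 13t for integer t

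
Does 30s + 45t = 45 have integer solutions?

Step 1: Compute gcd(30, 45).
gcd(30, 45) = 15

Step 2: Check divisibility.
Does 15 divide 45? 45 = 15 x 3, so yes.

By the theorem on linear Diophantine equations, 30s + 45t = 45 has integer solutions if and only if gcd(30, 45) divides 45. Since 15 | 45, solutions exist.

Yes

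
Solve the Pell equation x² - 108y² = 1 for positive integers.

We seek the smallest positive integers (x, y) with x² - 108y² = 1, i.e., x² = 108y² + 1.
Try successive y values:
y = 1: x² = 108·1² + 1 = 109, not a perfect square
y = 2: x² = 108·2² + 1 = 433, not a perfect square
y = 3: x² = 108·3² + 1 = 973, not a perfect square
... continuing the search (or via continued fractions) ...
y = 130: x² = 108·130² + 1 = 1825201, x = 1351 ✓

Verify: 1351² - 108·130² = 1825201 - 1825200 = 1 ✓

x = 1351, y = 130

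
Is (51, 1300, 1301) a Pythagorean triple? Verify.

Compute a² + b² = 51² + 1300² = 2601 + 1690000 = 1692601
Compute c² = 1301² = 1692601
Since 1692601 = 1692601, confirmed.

Yes, it is a Pythagorean triple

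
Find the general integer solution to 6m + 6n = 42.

Step 1: Compute gcd(6, 6) = 6.
Since 6 divides 42, solutions exist.

Step 2: Find a particular solution using extended Euclidean algorithm.
We get m₀ = 0, n₀ = 7.
Check: 6*0 + 6*7 = 42 = 42 ✓

Step 3: Write the general solution.
m = 0 + (6/6)t = 0 + 1t
n = 7 - (6/6)t = 7 - 1t
for any integer t.

m = 0 + 1t, n = 7 - 1t for integer t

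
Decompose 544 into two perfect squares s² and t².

We need to find integers s, t > 0 such that s² + t² = 544.
Trying s = 12: t² = 544 - 12² = 544 - 144 = 400
t = 20
Check: 12² + 20² = 144 + 400 = 544 ✓

544 = 12² + 20²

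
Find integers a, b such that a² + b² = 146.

We need to find integers a, b > 0 such that a² + b² = 146.
Trying a = 5: b² = 146 - 5² = 146 - 25 = 121
b = 11
Check: 5² + 11² = 25 + 121 = 146 ✓

146 = 5² + 11²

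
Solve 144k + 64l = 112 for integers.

Step 1: Check solvability.
gcd(144, 64) = 16
Since 16 divides 112, solutions exist.

Step 2: Apply extended Euclidean algorithm to find gcd.
We find integers such that 144*x0 + 64*y0 = 16

Step 3: Scale the particular solution.
Multiply by 112/16 = 7:
k = 7, l = -14

Step 4: Verify.
144*(7) + 64*(-14) = 112 = 112 ✓

k = 7, l = -14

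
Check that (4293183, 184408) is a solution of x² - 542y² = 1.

Compute x² = 4293183² = 18431420271489
Compute 542y² = 542·184408² = 542·34006310464 = 18431420271488
x² - 542y² = 18431420271489 - 18431420271488 = 1
Since this equals 1, (4293183, 184408) is a solution.

Yes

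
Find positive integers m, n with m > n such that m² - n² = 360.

Factor: m² - n² = (m+n)(m-n) = 360.
We need two factors of 360 with the same parity.
Use m+n = 180 and m-n = 2 (product 180·2 = 360).
Adding: 2m = 182, so m = 91.
Subtracting: 2n = 178, so n = 89.
Check: 91² - 89² = 8281 - 7921 = 360 ✓

m = 91, n = 89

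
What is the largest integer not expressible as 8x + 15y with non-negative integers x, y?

For two coprime denominations a and b, the Frobenius number (largest value not representable as a non-negative combination) is ab - a - b.
Here gcd(8, 15) = 1, so they are coprime.
F(8, 15) = 8·15 - 8 - 15 = 120 - 23 = 97

97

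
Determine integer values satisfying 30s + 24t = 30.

Step 1: Check solvability.
gcd(30, 24) = 6
Since 6 divides 30, solutions exist.

Step 2: Apply extended Euclidean algorithm to find gcd.
We find integers such that 30*x0 + 24*y0 = 6

Step 3: Scale the particular solution.
Multiply by 30/6 = 5:
s = 5, t = -5

Step 4: Verify.
30*(5) + 24*(-5) = 30 = 30 ✓

s = 5, t = -5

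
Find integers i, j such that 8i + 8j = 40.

Step 1: Check solvability.
gcd(8, 8) = 8
Since 8 divides 40, solutions exist.

Step 2: Apply extended Euclidean algorithm to find gcd.
We find integers such that 8*x0 + 8*y0 = 8

Step 3: Scale the particular solution.
Multiply by 40/8 = 5:
i = 0, j = 5

Step 4: Verify.
8*(0) + 8*(5) = 40 = 40 ✓

i = 0, j = 5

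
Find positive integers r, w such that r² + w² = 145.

Search for r with 145 - r² a perfect square.
r = 1: 145 - 1² = 145 - 1 = 144 = 12² ✓
So r = 1, w = 12.

r = 1, w = 12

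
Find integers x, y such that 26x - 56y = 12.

Step 1: Check solvability.
gcd(26, 56) = 2
Since 2 divides 12, solutions exist.

Step 2: Apply extended Euclidean algorithm to find gcd.
We find integers such that 26*x0 + 56*y0 = 2

Step 3: Scale the particular solution.
Multiply by 12/2 = 6:
x = 78, y = 36

Step 4: Verify.
26*(78) - 56*(36) = 12 = 12 ✓

x = 78, y = 36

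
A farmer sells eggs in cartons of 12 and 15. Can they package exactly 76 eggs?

We need non-negative a, b with 12a + 15b = 76.
gcd(12, 15) = 3, and 3 does not divide 76.
No integer solutions exist.

No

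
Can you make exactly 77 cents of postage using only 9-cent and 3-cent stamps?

We need non-negative x, y with 9x + 3y = 77.
gcd(9, 3) = 3, and 3 does not divide 77.
No integer solutions exist, so certainly no non-negative ones.

No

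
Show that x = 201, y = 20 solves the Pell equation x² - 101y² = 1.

Compute x² = 201² = 40401
Compute 101y² = 101·20² = 101·400 = 40400
x² - 101y² = 40401 - 40400 = 1
Since this equals 1, (201, 20) is a solution.

Yes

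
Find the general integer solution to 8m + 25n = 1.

Step 1: Compute gcd(8, 25) = 1.
Since 1 divides 1, solutions exist.

Step 2: Find a particular solution using extended Euclidean algorithm.
We get m₀ = -3, n₀ = 1.
Check: 8*-3 + 25*1 = 1 = 1 ✓

Step 3: Write the general solution.
m = -3 + (25/1)t = -3 + 25t
n = 1 - (8/1)t = 1 - 8t
for any integer t.

m = -3 + 25t, n = 1 - 8t for integer t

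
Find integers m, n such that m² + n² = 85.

We need to find integers m, n > 0 such that m² + n² = 85.
Trying m = 2: n² = 85 - 2² = 85 - 4 = 81
n = 9
Check: 2² + 9² = 4 + 81 = 85 ✓

85 = 2² + 9²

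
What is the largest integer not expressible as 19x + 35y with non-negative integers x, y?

For two coprime denominations a and b, the Frobenius number (largest value not representable as a non-negative combination) is ab - a - b.
Here gcd(19, 35) = 1, so they are coprime.
F(19, 35) = 19·35 - 19 - 35 = 665 - 54 = 611

611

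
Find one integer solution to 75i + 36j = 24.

Step 1: Check solvability.
gcd(75, 36) = 3
Since 3 divides 24, solutions exist.

Step 2: Apply extended Euclidean algorithm to find gcd.
We find integers such that 75*x0 + 36*y0 = 3

Step 3: Scale the particular solution.
Multiply by 24/3 = 8:
i = 8, j = -16

Step 4: Verify.
75*(8) + 36*(-16) = 24 = 24 ✓

i = 8, j = -16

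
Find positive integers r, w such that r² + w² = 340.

Search for r with 340 - r² a perfect square.
r = 4: 340 - 4² = 340 - 16 = 324 = 18² ✓
So r = 4, w = 18.

r = 4, w = 18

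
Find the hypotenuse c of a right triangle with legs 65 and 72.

c² = a² + b² = 65² + 72² = 4225 + 5184 = 9409
c = 97

97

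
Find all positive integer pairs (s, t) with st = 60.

The positive divisors of 60 are: 1, 2, 3, 4, 5, 6, 10, 12, 15, 20, 30, 60.
Each divisor d gives the pair (d, 60/d):
(1, 60), (2, 30), (3, 20), (4, 15), (5, 12), (6, 10), (10, 6), (12, 5), (15, 4), (20, 3), (30, 2), (60, 1)

(1, 60), (2, 30), (3, 20), (4, 15), (5, 12), (6, 10), (10, 6), (12, 5), (15, 4), (20, 3), (30, 2), (60, 1)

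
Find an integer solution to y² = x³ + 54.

Try small integer x values and check whether x³ + 54 is a perfect square.
x = 3: x³ + 54 = 3³ + 54 = 27 + 54 = 81
Is 81 a perfect square? 9² = 81 ✓
So (x, y) = (3, -9) is a solution.

x = 3, y = -9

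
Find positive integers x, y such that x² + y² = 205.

Search for x with 205 - x² a perfect square.
x = 3: 205 - 3² = 205 - 9 = 196 = 14² ✓
So x = 3, y = 14.

x = 3, y = 14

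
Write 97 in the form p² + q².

We need to find integers p, q > 0 such that p² + q² = 97.
Trying p = 4: q² = 97 - 4² = 97 - 16 = 81
q = 9
Check: 4² + 9² = 16 + 81 = 97 ✓

97 = 4² + 9²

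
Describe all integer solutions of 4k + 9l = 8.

Step 1: Compute gcd(4, 9) = 1.
Since 1 divides 8, solutions exist.

Step 2: Find a particular solution using extended Euclidean algorithm.
We get k₀ = -16, l₀ = 8.
Check: 4*-16 + 9*8 = 8 = 8 ✓

Step 3: Write the general solution.
k = -16 + (9/1)t = -16 + 9t
l = 8 - (4/1)t = 8 - 4t
for any integer t.

k = -16 + 9t, l = 8 - 4t for integer t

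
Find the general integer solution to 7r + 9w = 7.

Step 1: Compute gcd(7, 9) = 1.
Since 1 divides 7, solutions exist.

Step 2: Find a particular solution using extended Euclidean algorithm.
We get r₀ = 28, w₀ = -21.
Check: 7*28 + 9*-21 = 7 = 7 ✓

Step 3: Write the general solution.
r = 28 + (9/1)t = 28 + 9t
w = -21 - (7/1)t = -21 - 7t
for any integer t.

r = 28 + 9t, w = -21 - 7t for integer t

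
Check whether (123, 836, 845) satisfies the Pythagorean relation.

Compute a² + b²:
123² + 836² = 15129 + 698896 = 714025
Compute c²:
845² = 714025
Since 714025 = 714025, it is a Pythagorean triple.

Yes, it is a Pythagorean triple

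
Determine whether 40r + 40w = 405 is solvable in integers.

Step 1: Compute gcd(40, 40).
gcd(40, 40) = 40

Step 2: Check divisibility.
Does 40 divide 405? 405 = 40 x 10 + 5, so no.

By the theorem on linear Diophantine equations, 40r + 40w = 405 has integer solutions if and only if gcd(40, 40) divides 405. Since 40 does not divide 405, no solutions exist.

No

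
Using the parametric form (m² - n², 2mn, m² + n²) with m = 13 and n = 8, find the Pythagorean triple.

a = m² - n² = 169 - 64 = 105
b = 2mn = 2·13·8 = 208
c = m² + n² = 169 + 64 = 233
Verify: 105² + 208² = 11025 + 43264 = 54289 = 233² ✓

(105, 208, 233)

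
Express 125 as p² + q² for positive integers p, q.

We need to find integers p, q > 0 such that p² + q² = 125.
Trying p = 2: q² = 125 - 2² = 125 - 4 = 121
q = 11
Check: 2² + 11² = 4 + 121 = 125 ✓

125 = 2² + 11²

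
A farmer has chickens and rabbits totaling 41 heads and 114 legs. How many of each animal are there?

Let c = chickens, r = rabbits.
Heads: c + r = 41
Legs: 2c + 4r = 114
From the first equation, c = 41 - r. Substitute:
2(41 - r) + 4r = 114
82 + 2r = 114
r = (114 - 82)/2 = 16
c = 41 - 16 = 25

Chickens: 25, Rabbits: 16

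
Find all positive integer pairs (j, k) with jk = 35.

The positive divisors of 35 are: 1, 5, 7, 35.
Each divisor d gives the pair (d, 35/d):
(1, 35), (5, 7), (7, 5), (35, 1)

(1, 35), (5, 7), (7, 5), (35, 1)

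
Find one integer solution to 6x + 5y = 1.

Step 1: Check solvability.
gcd(6, 5) = 1
Since 1 divides 1, solutions exist.

Step 2: Apply extended Euclidean algorithm to find gcd.
We find integers such that 6*x0 + 5*y0 = 1

Step 3: Scale the particular solution.
Multiply by 1/1 = 1:
x = 1, y = -1

Step 4: Verify.
6*(1) + 5*(-1) = 1 = 1 ✓

x = 1, y = -1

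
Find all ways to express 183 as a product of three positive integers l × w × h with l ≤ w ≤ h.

Iterate l from 1 to ⌊183^(1/3)⌋. For each l dividing 183, iterate w ≥ l with w dividing 183/l, and set h = 183/(l·w).
Triples found (2): (1×1×183), (1×3×61)

(1×1×183), (1×3×61)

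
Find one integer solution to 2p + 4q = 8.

Step 1: Check solvability.
gcd(2, 4) = 2
Since 2 divides 8, solutions exist.

Step 2: Apply extended Euclidean algorithm to find gcd.
We find integers such that 2*x0 + 4*y0 = 2

Step 3: Scale the particular solution.
Multiply by 8/2 = 4:
p = 4, q = 0

Step 4: Verify.
2*(4) + 4*(0) = 8 = 8 ✓

p = 4, q = 0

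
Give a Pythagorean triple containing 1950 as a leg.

We need the other leg and hypotenuse such that 1950² + x² = c².
Take x = 1368, c = 2382: 1950² + 1368² = 3802500 + 1871424 = 5673924 = 2382² ✓
Triple: (1950, 1368, 2382)

(1950, 1368, 2382)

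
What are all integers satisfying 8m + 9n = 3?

Step 1: Compute gcd(8, 9) = 1.
Since 1 divides 3, solutions exist.

Step 2: Find a particular solution using extended Euclidean algorithm.
We get m₀ = -3, n₀ = 3.
Check: 8*-3 + 9*3 = 3 = 3 ✓

Step 3: Write the general solution.
m = -3 + (9/1)t = -3 + 9t
n = 3 - (8/1)t = 3 - 8t
for any integer t.

m = -3 + 9t, n = 3 - 8t for integer t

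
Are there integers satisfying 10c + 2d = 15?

Step 1: Compute gcd(10, 2).
gcd(10, 2) = 2

Step 2: Check divisibility.
Does 2 divide 15? 15 = 2 x 7 + 1, so no.

By the theorem on linear Diophantine equations, 10c + 2d = 15 has integer solutions if and only if gcd(10, 2) divides 15. Since 2 does not divide 15, no solutions exist.

No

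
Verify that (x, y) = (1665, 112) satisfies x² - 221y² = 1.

Compute x² = 1665² = 2772225
Compute 221y² = 221·112² = 221·12544 = 2772224
x² - 221y² = 2772225 - 2772224 = 1
Since this equals 1, (1665, 112) is a solution.

Yes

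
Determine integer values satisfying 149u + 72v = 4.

Step 1: Check solvability.
gcd(149, 72) = 1
Since 1 divides 4, solutions exist.

Step 2: Apply extended Euclidean algorithm to find gcd.
We find integers such that 149*x0 + 72*y0 = 1

Step 3: Scale the particular solution.
Multiply by 4/1 = 4:
u = 116, v = -240

Step 4: Verify.
149*(116) + 72*(-240) = 4 = 4 ✓

u = 116, v = -240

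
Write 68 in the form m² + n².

We need to find integers m, n > 0 such that m² + n² = 68.
Trying m = 2: n² = 68 - 2² = 68 - 4 = 64
n = 8
Check: 2² + 8² = 4 + 64 = 68 ✓

68 = 2² + 8²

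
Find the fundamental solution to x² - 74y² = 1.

We seek the smallest positive integers (x, y) with x² - 74y² = 1, i.e., x² = 74y² + 1.
Try successive y values:
y = 1: x² = 74·1² + 1 = 75, not a perfect square
y = 2: x² = 74·2² + 1 = 297, not a perfect square
y = 3: x² = 74·3² + 1 = 667, not a perfect square
... continuing the search (or via continued fractions) ...
y = 430: x² = 74·430² + 1 = 13682601, x = 3699 ✓

Verify: 3699² - 74·430² = 13682601 - 13682600 = 1 ✓

x = 3699, y = 430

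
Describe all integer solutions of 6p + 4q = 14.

Step 1: Compute gcd(6, 4) = 2.
Since 2 divides 14, solutions exist.

Step 2: Find a particular solution using extended Euclidean algorithm.
We get p₀ = 7, q₀ = -7.
Check: 6*7 + 4*-7 = 14 = 14 ✓

Step 3: Write the general solution.
p = 7 + (4/2)t = 7 + 2t
q = -7 - (6/2)t = -7 - 3t
for any integer t.

p = 7 + 2t, q = -7 - 3t for integer t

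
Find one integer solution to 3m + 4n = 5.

Step 1: Check solvability.
gcd(3, 4) = 1
Since 1 divides 5, solutions exist.

Step 2: Apply extended Euclidean algorithm to find gcd.
We find integers such that 3*x0 + 4*y0 = 1

Step 3: Scale the particular solution.
Multiply by 5/1 = 5:
m = -5, n = 5

Step 4: Verify.
3*(-5) + 4*(5) = 5 = 5 ✓

m = -5, n = 5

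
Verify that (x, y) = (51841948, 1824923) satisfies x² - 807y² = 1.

Compute x² = 51841948² = 2687587572434704
Compute 807y² = 807·1824923² = 807·3330343955929 = 2687587572434703
x² - 807y² = 2687587572434704 - 2687587572434703 = 1
Since this equals 1, (51841948, 1824923) is a solution.

Yes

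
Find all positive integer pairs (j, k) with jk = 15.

The positive divisors of 15 are: 1, 3, 5, 15.
Each divisor d gives the pair (d, 15/d):
(1, 15), (3, 5), (5, 3), (15, 1)

(1, 15), (3, 5), (5, 3), (15, 1)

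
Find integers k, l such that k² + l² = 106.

We need to find integers k, l > 0 such that k² + l² = 106.
Trying k = 5: l² = 106 - 5² = 106 - 25 = 81
l = 9
Check: 5² + 9² = 25 + 81 = 106 ✓

106 = 5² + 9²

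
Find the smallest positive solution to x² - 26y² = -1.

We need x² = 26y² - 1. Try successive y:
y = 1: x² = 26·1² - 1 = 25 = 5² ✓
Check: 5² - 26·1² = 25 - 26 = -1 ✓

x = 5, y = 1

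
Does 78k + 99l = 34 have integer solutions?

Step 1: Compute gcd(78, 99).
gcd(78, 99) = 3

Step 2: Check divisibility.
Does 3 divide 34? 34 = 3 x 11 + 1, so no.

By the theorem on linear Diophantine equations, 78k + 99l = 34 has integer solutions if and only if gcd(78, 99) divides 34. Since 3 does not divide 34, no solutions exist.

No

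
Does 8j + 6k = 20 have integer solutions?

Step 1: Compute gcd(8, 6).
gcd(8, 6) = 2

Step 2: Check divisibility.
Does 2 divide 20? 20 = 2 x 10, so yes.

By the theorem on linear Diophantine equations, 8j + 6k = 20 has integer solutions if and only if gcd(8, 6) divides 20. Since 2 | 20, solutions exist.

Yes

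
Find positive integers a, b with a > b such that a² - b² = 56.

Factor: a² - b² = (a+b)(a-b) = 56.
We need two factors of 56 with the same parity.
Use a+b = 28 and a-b = 2 (product 28·2 = 56).
Adding: 2a = 30, so a = 15.
Subtracting: 2b = 26, so b = 13.
Check: 15² - 13² = 225 - 169 = 56 ✓

a = 15, b = 13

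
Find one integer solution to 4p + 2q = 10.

Step 1: Check solvability.
gcd(4, 2) = 2
Since 2 divides 10, solutions exist.

Step 2: Apply extended Euclidean algorithm to find gcd.
We find integers such that 4*x0 + 2*y0 = 2

Step 3: Scale the particular solution.
Multiply by 10/2 = 5:
p = 0, q = 5

Step 4: Verify.
4*(0) + 2*(5) = 10 = 10 ✓

p = 0, q = 5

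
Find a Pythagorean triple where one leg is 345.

We need the other leg and hypotenuse such that 345² + x² = c².
Take x = 152, c = 377: 345² + 152² = 119025 + 23104 = 142129 = 377² ✓
Triple: (345, 152, 377)

(345, 152, 377)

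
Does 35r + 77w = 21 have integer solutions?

Step 1: Compute gcd(35, 77).
gcd(35, 77) = 7

Step 2: Check divisibility.
Does 7 divide 21? 21 = 7 x 3, so yes.

By the theorem on linear Diophantine equations, 35r + 77w = 21 has integer solutions if and only if gcd(35, 77) divides 21. Since 7 | 21, solutions exist.

Yes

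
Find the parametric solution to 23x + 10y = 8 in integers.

Step 1: Compute gcd(23, 10) = 1.
Since 1 divides 8, solutions exist.

Step 2: Find a particular solution using extended Euclidean algorithm.
We get x₀ = -24, y₀ = 56.
Check: 23*-24 + 10*56 = 8 = 8 ✓

Step 3: Write the general solution.
x = -24 + (10/1)t = -24 + 10t
y = 56 - (23/1)t = 56 - 23t
for any integer t.

x = -24 + 10t, y = 56 - 23t for integer t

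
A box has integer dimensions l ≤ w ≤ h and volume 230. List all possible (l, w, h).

Iterate l from 1 to ⌊230^(1/3)⌋. For each l dividing 230, iterate w ≥ l with w dividing 230/l, and set h = 230/(l·w).
Triples found (5): (1×1×230), (1×2×115), (1×5×46), (1×10×23), (2×5×23)

(1×1×230), (1×2×115), (1×5×46), (1×10×23), (2×5×23)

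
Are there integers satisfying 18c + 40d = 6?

Step 1: Compute gcd(18, 40).
gcd(18, 40) = 2

Step 2: Check divisibility.
Does 2 divide 6? 6 = 2 x 3, so yes.

By the theorem on linear Diophantine equations, 18c + 40d = 6 has integer solutions if and only if gcd(18, 40) divides 6. Since 2 | 6, solutions exist.

Yes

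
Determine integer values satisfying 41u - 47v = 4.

Step 1: Check solvability.
gcd(41, 47) = 1
Since 1 divides 4, solutions exist.

Step 2: Apply extended Euclidean algorithm to find gcd.
We find integers such that 41*x0 + 47*y0 = 1

Step 3: Scale the particular solution.
Multiply by 4/1 = 4:
u = -32, v = -28

Step 4: Verify.
41*(-32) - 47*(-28) = 4 = 4 ✓

u = -32, v = -28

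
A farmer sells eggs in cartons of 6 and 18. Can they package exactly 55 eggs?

We need non-negative a, b with 6a + 18b = 55.
gcd(6, 18) = 6, and 6 does not divide 55.
No integer solutions exist.

No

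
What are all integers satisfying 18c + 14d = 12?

Step 1: Compute gcd(18, 14) = 2.
Since 2 divides 12, solutions exist.

Step 2: Find a particular solution using extended Euclidean algorithm.
We get c₀ = -18, d₀ = 24.
Check: 18*-18 + 14*24 = 12 = 12 ✓

Step 3: Write the general solution.
c = -18 + (14/2)t = -18 + 7t
d = 24 - (18/2)t = 24 - 9t
for any integer t.

c = -18 + 7t, d = 24 - 9t for integer t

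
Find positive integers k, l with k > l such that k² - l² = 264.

Factor: k² - l² = (k+l)(k-l) = 264.
We need two factors of 264 with the same parity.
Use k+l = 132 and k-l = 2 (product 132·2 = 264).
Adding: 2k = 134, so k = 67.
Subtracting: 2l = 130, so l = 65.
Check: 67² - 65² = 4489 - 4225 = 264 ✓

k = 67, l = 65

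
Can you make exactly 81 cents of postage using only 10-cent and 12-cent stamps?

We need non-negative x, y with 10x + 12y = 81.
gcd(10, 12) = 2, and 2 does not divide 81.
No integer solutions exist, so certainly no non-negative ones.

No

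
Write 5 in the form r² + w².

We need to find integers r, w > 0 such that r² + w² = 5.
Trying r = 1: w² = 5 - 1² = 5 - 1 = 4
w = 2
Check: 1² + 2² = 1 + 4 = 5 ✓

5 = 1² + 2²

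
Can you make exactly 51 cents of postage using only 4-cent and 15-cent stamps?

We need non-negative x, y with 4x + 15y = 51.
gcd(4, 15) = 1 divides 51, so integer solutions exist.
Search for a non-negative one: x = 9 gives 15y = 51 - 36 = 15, so y = 1.
Check: 4·9 + 15·1 = 51 ✓

Yes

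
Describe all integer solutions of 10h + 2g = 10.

Step 1: Compute gcd(10, 2) = 2.
Since 2 divides 10, solutions exist.

Step 2: Find a particular solution using extended Euclidean algorithm.
We get h₀ = 0, g₀ = 5.
Check: 10*0 + 2*5 = 10 = 10 ✓

Step 3: Write the general solution.
h = 0 + (2/2)t = 0 + 1t
g = 5 - (10/2)t = 5 - 5t
for any integer t.

h = 0 + 1t, g = 5 - 5t for integer t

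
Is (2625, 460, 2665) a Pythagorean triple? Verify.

Compute a² + b² = 2625² + 460² = 6890625 + 211600 = 7102225
Compute c² = 2665² = 7102225
Since 7102225 = 7102225, confirmed.

Yes, it is a Pythagorean triple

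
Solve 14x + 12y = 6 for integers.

Step 1: Check solvability.
gcd(14, 12) = 2
Since 2 divides 6, solutions exist.

Step 2: Apply extended Euclidean algorithm to find gcd.
We find integers such that 14*x0 + 12*y0 = 2

Step 3: Scale the particular solution.
Multiply by 6/2 = 3:
x = 3, y = -3

Step 4: Verify.
14*(3) + 12*(-3) = 6 = 6 ✓

x = 3, y = -3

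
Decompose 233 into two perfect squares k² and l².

We need to find integers k, l > 0 such that k² + l² = 233.
Trying k = 8: l² = 233 - 8² = 233 - 64 = 169
l = 13
Check: 8² + 13² = 64 + 169 = 233 ✓

233 = 8² + 13²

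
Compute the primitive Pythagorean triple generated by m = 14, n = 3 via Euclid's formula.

a = m² - n² = 14² - 3² = 196 - 9 = 187
b = 2mn = 2·14·3 = 84
c = m² + n² = 196 + 9 = 205
Verify: 187² + 84² = 34969 + 7056 = 42025 = 205² ✓

(187, 84, 205)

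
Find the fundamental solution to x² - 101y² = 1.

We seek the smallest positive integers (x, y) with x² - 101y² = 1, i.e., x² = 101y² + 1.
Try successive y values:
y = 1: x² = 101·1² + 1 = 102, not a perfect square
y = 2: x² = 101·2² + 1 = 405, not a perfect square
y = 3: x² = 101·3² + 1 = 910, not a perfect square
... continuing the search (or via continued fractions) ...
y = 20: x² = 101·20² + 1 = 40401, x = 201 ✓

Verify: 201² - 101·20² = 40401 - 40400 = 1 ✓

x = 201, y = 20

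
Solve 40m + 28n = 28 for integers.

Step 1: Check solvability.
gcd(40, 28) = 4
Since 4 divides 28, solutions exist.

Step 2: Apply extended Euclidean algorithm to find gcd.
We find integers such that 40*x0 + 28*y0 = 4

Step 3: Scale the particular solution.
Multiply by 28/4 = 7:
m = -14, n = 21

Step 4: Verify.
40*(-14) + 28*(21) = 28 = 28 ✓

m = -14, n = 21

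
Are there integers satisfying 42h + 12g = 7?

Step 1: Compute gcd(42, 12).
gcd(42, 12) = 6

Step 2: Check divisibility.
Does 6 divide 7? 7 = 6 x 1 + 1, so no.

By the theorem on linear Diophantine equations, 42h + 12g = 7 has integer solutions if and only if gcd(42, 12) divides 7. Since 6 does not divide 7, no solutions exist.

No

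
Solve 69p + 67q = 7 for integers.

Step 1: Check solvability.
gcd(69, 67) = 1
Since 1 divides 7, solutions exist.

Step 2: Apply extended Euclidean algorithm to find gcd.
We find integers such that 69*x0 + 67*y0 = 1

Step 3: Scale the particular solution.
Multiply by 7/1 = 7:
p = -231, q = 238

Step 4: Verify.
69*(-231) + 67*(238) = 7 = 7 ✓

p = -231, q = 238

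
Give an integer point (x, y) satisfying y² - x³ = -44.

Try small integer x values and check whether x³ - 44 is a perfect square.
x = 5: x³ - 44 = 5³ - 44 = 125 - 44 = 81
Is 81 a perfect square? 9² = 81 ✓
So (x, y) = (5, -9) is a solution.

x = 5, y = -9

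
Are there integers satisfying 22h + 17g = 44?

Step 1: Compute gcd(22, 17).
gcd(22, 17) = 1

Step 2: Check divisibility.
Does 1 divide 44? 44 = 1 x 44, so yes.

By the theorem on linear Diophantine equations, 22h + 17g = 44 has integer solutions if and only if gcd(22, 17) divides 44. Since 1 | 44, solutions exist.

Yes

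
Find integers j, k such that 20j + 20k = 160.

Step 1: Check solvability.
gcd(20, 20) = 20
Since 20 divides 160, solutions exist.

Step 2: Apply extended Euclidean algorithm to find gcd.
We find integers such that 20*x0 + 20*y0 = 20

Step 3: Scale the particular solution.
Multiply by 160/20 = 8:
j = 0, k = 8

Step 4: Verify.
20*(0) + 20*(8) = 160 = 160 ✓

j = 0, k = 8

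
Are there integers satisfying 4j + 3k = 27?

Step 1: Compute gcd(4, 3).
gcd(4, 3) = 1

Step 2: Check divisibility.
Does 1 divide 27? 27 = 1 x 27, so yes.

By the theorem on linear Diophantine equations, 4j + 3k = 27 has integer solutions if and only if gcd(4, 3) divides 27. Since 1 | 27, solutions exist.

Yes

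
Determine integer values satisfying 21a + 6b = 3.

Step 1: Check solvability.
gcd(21, 6) = 3
Since 3 divides 3, solutions exist.

Step 2: Apply extended Euclidean algorithm to find gcd.
We find integers such that 21*x0 + 6*y0 = 3

Step 3: Scale the particular solution.
Multiply by 3/3 = 1:
a = 1, b = -3

Step 4: Verify.
21*(1) + 6*(-3) = 3 = 3 ✓

a = 1, b = -3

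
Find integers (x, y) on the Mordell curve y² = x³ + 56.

Try small integer x values and check whether x³ + 56 is a perfect square.
x = 2: x³ + 56 = 2³ + 56 = 8 + 56 = 64
Is 64 a perfect square? 8² = 64 ✓
So (x, y) = (2, -8) is a solution.

x = 2, y = -8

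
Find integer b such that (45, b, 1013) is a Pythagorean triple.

b² = c² - a² = 1013² - 45² = 1026169 - 2025 = 1024144
b = sqrt(1024144) = 1012

1012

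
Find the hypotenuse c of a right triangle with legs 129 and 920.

c² = a² + b² = 129² + 920² = 16641 + 846400 = 863041
c = sqrt(863041) = 929

929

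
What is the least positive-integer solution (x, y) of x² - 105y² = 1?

We seek the smallest positive integers (x, y) with x² - 105y² = 1, i.e., x² = 105y² + 1.
Try successive y values:
y = 1: x² = 105·1² + 1 = 106, not a perfect square
y = 2: x² = 105·2² + 1 = 421, not a perfect square
y = 3: x² = 105·3² + 1 = 946, not a perfect square
... continuing the search (or via continued fractions) ...
y = 4: x² = 105·4² + 1 = 1681, x = 41 ✓

Verify: 41² - 105·4² = 1681 - 1680 = 1 ✓

x = 41, y = 4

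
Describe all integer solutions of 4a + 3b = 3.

Step 1: Compute gcd(4, 3) = 1.
Since 1 divides 3, solutions exist.

Step 2: Find a particular solution using extended Euclidean algorithm.
We get a₀ = 3, b₀ = -3.
Check: 4*3 + 3*-3 = 3 = 3 ✓

Step 3: Write the general solution.
a = 3 + (3/1)t = 3 + 3t
b = -3 - (4/1)t = -3 - 4t
for any integer t.

a = 3 + 3t, b = -3 - 4t for integer t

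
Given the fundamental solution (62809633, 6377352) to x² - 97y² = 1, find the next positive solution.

Solutions to x² - Dy² = 1 are generated by powers of (x₀ + y₀√D).
The next solution satisfies x₁ + y₁√97 = (x₀ + y₀√97)², giving:
x₁ = x₀² + 97y₀² = 62809633² + 97·6377352² = 3945049997594689 + 3945049997594688 = 7890099995189377
y₁ = 2x₀y₀ = 2·62809633·6377352 = 801118277263632

Verify: 7890099995189377² - 97·801118277263632² = 62253677934087406958542093648129 - 62253677934087406958542093648128 = 1 ✓

x = 7890099995189377, y = 801118277263632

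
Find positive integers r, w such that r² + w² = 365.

Search for r with 365 - r² a perfect square.
r = 2: 365 - 2² = 365 - 4 = 361 = 19² ✓
So r = 2, w = 19.

r = 2, w = 19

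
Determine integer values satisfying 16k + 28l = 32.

Step 1: Check solvability.
gcd(16, 28) = 4
Since 4 divides 32, solutions exist.

Step 2: Apply extended Euclidean algorithm to find gcd.
We find integers such that 16*x0 + 28*y0 = 4

Step 3: Scale the particular solution.
Multiply by 32/4 = 8:
k = 16, l = -8

Step 4: Verify.
16*(16) + 28*(-8) = 32 = 32 ✓

k = 16, l = -8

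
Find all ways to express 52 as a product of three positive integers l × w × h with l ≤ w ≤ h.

Iterate l from 1 to ⌊52^(1/3)⌋. For each l dividing 52, iterate w ≥ l with w dividing 52/l, and set h = 52/(l·w).
Triples found (4): (1×1×52), (1×2×26), (1×4×13), (2×2×13)

(1×1×52), (1×2×26), (1×4×13), (2×2×13)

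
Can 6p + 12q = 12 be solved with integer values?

Step 1: Compute gcd(6, 12).
gcd(6, 12) = 6

Step 2: Check divisibility.
Does 6 divide 12? 12 = 6 x 2, so yes.

By the theorem on linear Diophantine equations, 6p + 12q = 12 has integer solutions if and only if gcd(6, 12) divides 12. Since 6 | 12, solutions exist.

Yes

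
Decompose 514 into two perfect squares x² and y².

We need to find integers x, y > 0 such that x² + y² = 514.
Trying x = 15: y² = 514 - 15² = 514 - 225 = 289
y = 17
Check: 15² + 17² = 225 + 289 = 514 ✓

514 = 15² + 17²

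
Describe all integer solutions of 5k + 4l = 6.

Step 1: Compute gcd(5, 4) = 1.
Since 1 divides 6, solutions exist.

Step 2: Find a particular solution using extended Euclidean algorithm.
We get k₀ = 6, l₀ = -6.
Check: 5*6 + 4*-6 = 6 = 6 ✓

Step 3: Write the general solution.
k = 6 + (4/1)t = 6 + 4t
l = -6 - (5/1)t = -6 - 5t
for any integer t.

k = 6 + 4t, l = -6 - 5t for integer t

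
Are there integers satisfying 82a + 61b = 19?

Step 1: Compute gcd(82, 61).
gcd(82, 61) = 1

Step 2: Check divisibility.
Does 1 divide 19? 19 = 1 x 19, so yes.

By the theorem on linear Diophantine equations, 82a + 61b = 19 has integer solutions if and only if gcd(82, 61) divides 19. Since 1 | 19, solutions exist.

Yes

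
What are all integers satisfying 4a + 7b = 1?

Step 1: Compute gcd(4, 7) = 1.
Since 1 divides 1, solutions exist.

Step 2: Find a particular solution using extended Euclidean algorithm.
We get a₀ = 2, b₀ = -1.
Check: 4*2 + 7*-1 = 1 = 1 ✓

Step 3: Write the general solution.
a = 2 + (7/1)t = 2 + 7t
b = -1 - (4/1)t = -1 - 4t
for any integer t.

a = 2 + 7t, b = -1 - 4t for integer t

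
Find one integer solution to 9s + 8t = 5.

Step 1: Check solvability.
gcd(9, 8) = 1
Since 1 divides 5, solutions exist.

Step 2: Apply extended Euclidean algorithm to find gcd.
We find integers such that 9*x0 + 8*y0 = 1

Step 3: Scale the particular solution.
Multiply by 5/1 = 5:
s = 5, t = -5

Step 4: Verify.
9*(5) + 8*(-5) = 5 = 5 ✓

s = 5, t = -5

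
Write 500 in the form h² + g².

We need to find integers h, g > 0 such that h² + g² = 500.
Trying h = 4: g² = 500 - 4² = 500 - 16 = 484
g = 22
Check: 4² + 22² = 16 + 484 = 500 ✓

500 = 4² + 22²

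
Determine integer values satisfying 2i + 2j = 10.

Step 1: Check solvability.
gcd(2, 2) = 2
Since 2 divides 10, solutions exist.

Step 2: Apply extended Euclidean algorithm to find gcd.
We find integers such that 2*x0 + 2*y0 = 2

Step 3: Scale the particular solution.
Multiply by 10/2 = 5:
i = 0, j = 5

Step 4: Verify.
2*(0) + 2*(5) = 10 = 10 ✓

i = 0, j = 5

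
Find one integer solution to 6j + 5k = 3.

Step 1: Check solvability.
gcd(6, 5) = 1
Since 1 divides 3, solutions exist.

Step 2: Apply extended Euclidean algorithm to find gcd.
We find integers such that 6*x0 + 5*y0 = 1

Step 3: Scale the particular solution.
Multiply by 3/1 = 3:
j = 3, k = -3

Step 4: Verify.
6*(3) + 5*(-3) = 3 = 3 ✓

j = 3, k = -3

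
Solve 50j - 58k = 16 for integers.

Step 1: Check solvability.
gcd(50, 58) = 2
Since 2 divides 16, solutions exist.

Step 2: Apply extended Euclidean algorithm to find gcd.
We find integers such that 50*x0 + 58*y0 = 2

Step 3: Scale the particular solution.
Multiply by 16/2 = 8:
j = 56, k = 48

Step 4: Verify.
50*(56) - 58*(48) = 16 = 16 ✓

j = 56, k = 48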